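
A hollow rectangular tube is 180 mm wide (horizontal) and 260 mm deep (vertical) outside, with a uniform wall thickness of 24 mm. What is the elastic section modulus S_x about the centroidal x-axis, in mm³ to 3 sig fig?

Decompose the section into non-overlapping parts with the origin at the bottom-left of its bounding rectangle.
Outer rectangle: 180 × 260, A = 46 800 mm², y = 130 mm, Ī = 263 640 000 mm⁴.
Inner void (subtracted): 132 × 212, A = 27 984 mm², y = 130 mm, Ī = 104 809 408 mm⁴.
By symmetry the centroid is at mid-height, ȳ = 130 mm.
All pieces are centred on the centroidal x-axis, so I = ΣĪ (holes subtracted) = 158 830 592 mm⁴.
Extreme fibre distance c = 130 mm; S = I/c = 1 221 774 mm³.

S_x ≈ 1.22 × 10⁶ mm³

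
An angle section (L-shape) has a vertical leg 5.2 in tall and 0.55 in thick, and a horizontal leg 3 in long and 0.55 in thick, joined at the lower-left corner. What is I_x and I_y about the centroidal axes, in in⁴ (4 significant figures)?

I_x ≈ 11.43 in⁴, I_y ≈ 2.807 in⁴

Break the section into simple shapes (no overlaps), measuring from the bottom-left corner of the bounding box.
Vertical leg: 0.55 × 5.2, A = 2.86 in², y = 2.6 in, Ī = 6.44453 in⁴.
Horizontal leg (remainder): 2.45 × 0.55, A = 1.3475 in², y = 0.275 in, Ī = 0.0339682 in⁴.
Centroid: ȳ = ΣA·y / ΣA = 1.85539 in.
Transfer each piece to the centroidal x-axis using Ī + A·d² with d = y − 1.85539:
  vertical leg: d = 0.744608 in → contributes +8.03023 in⁴
  horizontal leg (remainder): d = -1.58039 in → contributes +3.39954 in⁴
Total I = 11.4298 in⁴.
For the y-axis: x̄ = 0.755392 in.
Repeating about the centroidal y-axis gives I_y = 2.80701 in⁴.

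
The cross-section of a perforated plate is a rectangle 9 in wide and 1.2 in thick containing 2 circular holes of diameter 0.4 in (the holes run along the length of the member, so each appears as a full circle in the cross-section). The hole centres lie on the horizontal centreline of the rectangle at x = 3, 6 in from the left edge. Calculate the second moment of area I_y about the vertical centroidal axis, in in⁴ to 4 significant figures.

I_y ≈ 72.33 in⁴

Treat the section as a set of non-overlapping primitives; coordinates are from the bounding-box lower-left.
Plate: 9 × 1.2, A = 10.8 in², x = 4.5 in, Ī = 72.9 in⁴.
Hole 1 (subtracted): ⌀0.4, A = 0.125664 in², x = 3 in, Ī = 0.00125664 in⁴.
Hole 2 (subtracted): ⌀0.4, A = 0.125664 in², x = 6 in, Ī = 0.00125664 in⁴.
By symmetry the centroid is at mid-width, x̄ = 4.5 in.
Transfer each piece to the vertical centroidal axis using Ī + A·d² with d = x − 4.5:
  plate: d = 0 in → contributes +72.9 in⁴
  hole 1: d = -1.5 in → contributes −0.284 in⁴
  hole 2: d = 1.5 in → contributes −0.284 in⁴
Total I = 72.332 in⁴.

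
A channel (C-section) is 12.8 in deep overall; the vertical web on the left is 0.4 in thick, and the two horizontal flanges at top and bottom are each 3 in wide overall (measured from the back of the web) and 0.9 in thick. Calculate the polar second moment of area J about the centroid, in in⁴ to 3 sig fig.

J ≈ 244 in⁴

Decompose the section into non-overlapping parts with the origin at the bottom-left of its bounding rectangle.
Web: 0.4 × 12.8, A = 5.12 in², y = 6.4 in, Ī = 69.905 in⁴.
Top flange (beyond web): 2.6 × 0.9, A = 2.34 in², y = 12.35 in, Ī = 0.15795 in⁴.
Bottom flange (beyond web): 2.6 × 0.9, A = 2.34 in², y = 0.45 in, Ī = 0.15795 in⁴.
By symmetry the centroid is at mid-height, ȳ = 6.4 in.
Transfer each piece to the centroidal x-axis using Ī + A·d² with d = y − 6.4:
  web: d = 0 in → contributes +69.905 in⁴
  top flange (beyond web): d = 5.95 in → contributes +83 in⁴
  bottom flange (beyond web): d = -5.95 in → contributes +83 in⁴
Total I = 235.9 in⁴.
For the y-axis: x̄ = 0.91633 in.
Repeating about the centroidal y-axis gives I_y = 8.2061 in⁴.
Polar second moment: J = I_x + I_y = 244.11 in⁴.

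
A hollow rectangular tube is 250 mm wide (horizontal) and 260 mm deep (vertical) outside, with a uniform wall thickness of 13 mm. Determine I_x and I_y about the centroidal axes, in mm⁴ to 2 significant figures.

Break the section into simple shapes (no overlaps), measuring from the bottom-left corner of the bounding box.
Outer rectangle: 250 × 260, A = 65 000 mm², y = 130 mm, Ī = 366 166 667 mm⁴.
Inner void (subtracted): 224 × 234, A = 52 416 mm², y = 130 mm, Ī = 239 174 208 mm⁴.
By symmetry the centroid is at mid-height, ȳ = 130 mm.
All pieces are centred on the centroidal x-axis, so I = ΣĪ (holes subtracted) = 126 992 459 mm⁴.
Repeating about the centroidal y-axis gives I_y = 119 372 899 mm⁴.

I_x ≈ 1.3 × 10⁸ mm⁴, I_y ≈ 1.2 × 10⁸ mm⁴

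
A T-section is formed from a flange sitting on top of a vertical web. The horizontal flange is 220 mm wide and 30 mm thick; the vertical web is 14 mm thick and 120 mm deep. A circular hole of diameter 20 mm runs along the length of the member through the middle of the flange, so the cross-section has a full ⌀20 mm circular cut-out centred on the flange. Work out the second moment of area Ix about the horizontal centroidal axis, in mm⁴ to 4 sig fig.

Ix ≈ 9.960 × 10⁶ mm⁴

Break the section into simple shapes (no overlaps), measuring from the bottom-left corner of the bounding box.
Flange: 220 × 30, A = 6 600 mm², y = 135 mm, Ī = 495 000 mm⁴.
Web: 14 × 120, A = 1 680 mm², y = 60 mm, Ī = 2 016 000 mm⁴.
Hole (subtracted): ⌀20, A = 314.159 mm², y = 135 mm, Ī = 7853.98 mm⁴.
Centroid: ȳ = ΣA·y / ΣA = 119.182 mm.
Transfer each piece to the horizontal centroidal axis using Ī + A·d² with d = y − 119.182:
  flange: d = 15.8175 mm → contributes +2 146 284 mm⁴
  web: d = -59.1825 mm → contributes +7 900 307 mm⁴
  hole: d = 15.8175 mm → contributes −86454.9 mm⁴
Total I = 9 960 136 mm⁴.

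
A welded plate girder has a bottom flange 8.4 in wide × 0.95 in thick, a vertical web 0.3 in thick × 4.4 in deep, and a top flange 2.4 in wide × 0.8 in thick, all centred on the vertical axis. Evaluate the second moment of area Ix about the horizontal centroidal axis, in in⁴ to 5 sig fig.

Ix ≈ 49.075 in⁴

Decompose the section into non-overlapping parts with the origin at the bottom-left of its bounding rectangle.
Bottom plate: 8.4 × 0.95, A = 7.98 in², y = 0.475 in, Ī = 0.6001625 in⁴.
Web plate: 0.3 × 4.4, A = 1.32 in², y = 3.15 in, Ī = 2.1296 in⁴.
Top plate: 2.4 × 0.8, A = 1.92 in², y = 5.75 in, Ī = 0.1024 in⁴.
Centroid: ȳ = ΣA·y / ΣA = 1.69238 in.
Transfer each piece to the horizontal centroidal axis using Ī + A·d² with d = y − 1.69238:
  bottom plate: d = -1.21738 in → contributes +12.42663 in⁴
  web plate: d = 1.45762 in → contributes +4.934147 in⁴
  top plate: d = 4.05762 in → contributes +31.71382 in⁴
Total I = 49.0746 in⁴.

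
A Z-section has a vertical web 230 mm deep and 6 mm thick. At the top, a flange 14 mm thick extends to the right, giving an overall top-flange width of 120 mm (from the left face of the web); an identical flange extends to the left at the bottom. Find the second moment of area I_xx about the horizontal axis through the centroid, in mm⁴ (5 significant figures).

I_xx ≈ 4.3367 × 10⁷ mm⁴

Treat the section as a set of non-overlapping primitives; coordinates are from the bounding-box lower-left.
Web: 6 × 230, A = 1 380 mm², y = 115 mm, Ī = 6 083 500 mm⁴.
Top flange (beyond web): 114 × 14, A = 1 596 mm², y = 223 mm, Ī = 26 068 mm⁴.
Bottom flange (beyond web): 114 × 14, A = 1 596 mm², y = 7 mm, Ī = 26 068 mm⁴.
Centroid: ȳ = ΣA·y / ΣA = 115 mm.
Transfer each piece to the horizontal axis through the centroid using Ī + A·d² with d = y − 115:
  web: d = 0 mm → contributes +6 083 500 mm⁴
  top flange (beyond web): d = 108 mm → contributes +18 641 812 mm⁴
  bottom flange (beyond web): d = -108 mm → contributes +18 641 812 mm⁴
Total I = 43 367 124 mm⁴.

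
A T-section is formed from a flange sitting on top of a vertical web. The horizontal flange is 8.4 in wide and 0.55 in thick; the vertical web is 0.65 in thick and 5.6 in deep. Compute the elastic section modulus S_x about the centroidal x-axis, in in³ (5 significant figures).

Treat the section as a set of non-overlapping primitives; coordinates are from the bounding-box lower-left.
Flange: 8.4 × 0.55, A = 4.62 in², y = 5.875 in, Ī = 0.1164625 in⁴.
Web: 0.65 × 5.6, A = 3.64 in², y = 2.8 in, Ī = 9.512533 in⁴.
Centroid: ȳ = ΣA·y / ΣA = 4.519915 in.
Transfer each piece to the centroidal x-axis using Ī + A·d² with d = y − 4.519915:
  flange: d = 1.355085 in → contributes +8.599959 in⁴
  web: d = -1.719915 in → contributes +20.28005 in⁴
Total I = 28.88001 in⁴.
Extreme fibre distance c = 4.519915 in; S = I/c = 6.389502 in³.

S_x ≈ 6.3895 in³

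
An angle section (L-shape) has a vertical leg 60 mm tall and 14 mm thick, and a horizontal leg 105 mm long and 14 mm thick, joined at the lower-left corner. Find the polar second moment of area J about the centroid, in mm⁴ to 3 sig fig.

Split into non-overlapping primitives; take the origin at the lower-left of the bounding box.
Vertical leg: 14 × 60, A = 840 mm², y = 30 mm, Ī = 252 000 mm⁴.
Horizontal leg (remainder): 91 × 14, A = 1 274 mm², y = 7 mm, Ī = 20 809 mm⁴.
Centroid: ȳ = ΣA·y / ΣA = 16.139 mm.
Transfer each piece to the centroidal x-axis using Ī + A·d² with d = y − 16.139:
  vertical leg: d = 13.861 mm → contributes +413 385 mm⁴
  horizontal leg (remainder): d = -9.1391 mm → contributes +127 217 mm⁴
Total I = 540 602 mm⁴.
For the y-axis: x̄ = 38.639 mm.
Repeating about the centroidal y-axis gives I_y = 2 288 169 mm⁴.
Polar second moment: J = I_x + I_y = 2 828 771 mm⁴.

J ≈ 2.83 × 10⁶ mm⁴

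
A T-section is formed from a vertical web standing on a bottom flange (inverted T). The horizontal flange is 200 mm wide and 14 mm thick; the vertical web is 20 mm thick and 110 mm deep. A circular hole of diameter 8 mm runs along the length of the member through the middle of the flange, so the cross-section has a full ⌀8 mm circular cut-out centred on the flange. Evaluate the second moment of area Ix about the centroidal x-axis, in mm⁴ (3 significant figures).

Decompose the section into non-overlapping parts with the origin at the bottom-left of its bounding rectangle.
Flange: 200 × 14, A = 2 800 mm², y = 7 mm, Ī = 45 733 mm⁴.
Web: 20 × 110, A = 2 200 mm², y = 69 mm, Ī = 2 218 333 mm⁴.
Hole (subtracted): ⌀8, A = 50.265 mm², y = 7 mm, Ī = 201.06 mm⁴.
Centroid: ȳ = ΣA·y / ΣA = 34.557 mm.
Transfer each piece to the centroidal x-axis using Ī + A·d² with d = y − 34.557:
  flange: d = -27.557 mm → contributes +2 172 026 mm⁴
  web: d = 34.443 mm → contributes +4 828 233 mm⁴
  hole: d = -27.557 mm → contributes −38 372 mm⁴
Total I = 6 961 886 mm⁴.

Ix ≈ 6.96 × 10⁶ mm⁴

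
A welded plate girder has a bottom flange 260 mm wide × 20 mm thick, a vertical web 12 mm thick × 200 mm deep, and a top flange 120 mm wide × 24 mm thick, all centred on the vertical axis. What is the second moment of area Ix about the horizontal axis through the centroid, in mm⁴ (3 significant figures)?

Treat the section as a set of non-overlapping primitives; coordinates are from the bounding-box lower-left.
Bottom plate: 260 × 20, A = 5 200 mm², y = 10 mm, Ī = 173 333 mm⁴.
Web plate: 12 × 200, A = 2 400 mm², y = 120 mm, Ī = 8 000 000 mm⁴.
Top plate: 120 × 24, A = 2 880 mm², y = 232 mm, Ī = 138 240 mm⁴.
Centroid: ȳ = ΣA·y / ΣA = 96.198 mm.
Transfer each piece to the horizontal axis through the centroid using Ī + A·d² with d = y − 96.198:
  bottom plate: d = -86.198 mm → contributes +38 810 253 mm⁴
  web plate: d = 23.802 mm → contributes +9 359 630 mm⁴
  top plate: d = 135.8 mm → contributes +53 251 357 mm⁴
Total I = 101 421 241 mm⁴.

Ix ≈ 1.01 × 10⁸ mm⁴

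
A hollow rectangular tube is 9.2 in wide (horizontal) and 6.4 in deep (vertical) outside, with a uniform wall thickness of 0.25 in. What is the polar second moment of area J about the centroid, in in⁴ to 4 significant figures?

J ≈ 143.6 in⁴

Split into non-overlapping primitives; take the origin at the lower-left of the bounding box.
Outer rectangle: 9.2 × 6.4, A = 58.88 in², y = 3.2 in, Ī = 200.977 in⁴.
Inner void (subtracted): 8.7 × 5.9, A = 51.33 in², y = 3.2 in, Ī = 148.9 in⁴.
By symmetry the centroid is at mid-height, ȳ = 3.2 in.
All pieces are centred on the centroidal x-axis, so I = ΣĪ (holes subtracted) = 52.0773 in⁴.
Repeating about the centroidal y-axis gives I_y = 91.5363 in⁴.
Polar second moment: J = I_x + I_y = 143.614 in⁴.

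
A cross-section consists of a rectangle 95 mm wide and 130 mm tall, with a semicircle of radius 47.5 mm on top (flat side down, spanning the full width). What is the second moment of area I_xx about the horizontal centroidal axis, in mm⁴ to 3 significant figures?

Treat the section as a set of non-overlapping primitives; coordinates are from the bounding-box lower-left.
Rectangular body: 95 × 130, A = 12 350 mm², y = 65 mm, Ī = 17 392 917 mm⁴.
Semicircular cap: semicircle r = 47.5, A = 3544.1 mm², y = 150.16 mm, Ī = 558 736 mm⁴.
Centroid: ȳ = ΣA·y / ΣA = 83.989 mm.
Transfer each piece to the horizontal centroidal axis using Ī + A·d² with d = y − 83.989:
  rectangular body: d = -18.989 mm → contributes +21 846 158 mm⁴
  semicircular cap: d = 66.171 mm → contributes +16 076 749 mm⁴
Total I = 37 922 907 mm⁴.

I_xx ≈ 3.79 × 10⁷ mm⁴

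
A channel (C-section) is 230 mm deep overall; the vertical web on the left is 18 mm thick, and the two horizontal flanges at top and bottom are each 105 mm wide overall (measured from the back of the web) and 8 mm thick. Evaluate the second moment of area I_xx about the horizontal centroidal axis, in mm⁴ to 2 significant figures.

Break the section into simple shapes (no overlaps), measuring from the bottom-left corner of the bounding box.
Web: 18 × 230, A = 4 140 mm², y = 115 mm, Ī = 18 250 500 mm⁴.
Top flange (beyond web): 87 × 8, A = 696 mm², y = 226 mm, Ī = 3 712 mm⁴.
Bottom flange (beyond web): 87 × 8, A = 696 mm², y = 4 mm, Ī = 3 712 mm⁴.
By symmetry the centroid is at mid-height, ȳ = 115 mm.
Transfer each piece to the horizontal centroidal axis using Ī + A·d² with d = y − 115:
  web: d = 0 mm → contributes +18 250 500 mm⁴
  top flange (beyond web): d = 111 mm → contributes +8 579 128 mm⁴
  bottom flange (beyond web): d = -111 mm → contributes +8 579 128 mm⁴
Total I = 35 408 756 mm⁴.

I_xx ≈ 3.5 × 10⁷ mm⁴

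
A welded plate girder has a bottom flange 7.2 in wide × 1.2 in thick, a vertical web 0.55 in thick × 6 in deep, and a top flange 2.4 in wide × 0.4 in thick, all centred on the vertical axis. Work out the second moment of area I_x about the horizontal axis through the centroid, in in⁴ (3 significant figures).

Split into non-overlapping primitives; take the origin at the lower-left of the bounding box.
Bottom plate: 7.2 × 1.2, A = 8.64 in², y = 0.6 in, Ī = 1.0368 in⁴.
Web plate: 0.55 × 6, A = 3.3 in², y = 4.2 in, Ī = 9.9 in⁴.
Top plate: 2.4 × 0.4, A = 0.96 in², y = 7.4 in, Ī = 0.0128 in⁴.
Centroid: ȳ = ΣA·y / ΣA = 2.027 in.
Transfer each piece to the horizontal axis through the centroid using Ī + A·d² with d = y − 2.027:
  bottom plate: d = -1.427 in → contributes +18.63 in⁴
  web plate: d = 2.173 in → contributes +25.483 in⁴
  top plate: d = 5.373 in → contributes +27.727 in⁴
Total I = 71.84 in⁴.

I_x ≈ 71.8 in⁴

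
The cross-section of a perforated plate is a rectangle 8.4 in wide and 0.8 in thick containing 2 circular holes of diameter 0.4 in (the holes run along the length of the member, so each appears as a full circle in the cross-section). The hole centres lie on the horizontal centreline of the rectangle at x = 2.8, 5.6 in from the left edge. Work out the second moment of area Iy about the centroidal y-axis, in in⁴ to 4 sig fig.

Break the section into simple shapes (no overlaps), measuring from the bottom-left corner of the bounding box.
Plate: 8.4 × 0.8, A = 6.72 in², x = 4.2 in, Ī = 39.5136 in⁴.
Hole 1 (subtracted): ⌀0.4, A = 0.125664 in², x = 2.8 in, Ī = 0.00125664 in⁴.
Hole 2 (subtracted): ⌀0.4, A = 0.125664 in², x = 5.6 in, Ī = 0.00125664 in⁴.
By symmetry the centroid is at mid-width, x̄ = 4.2 in.
Transfer each piece to the centroidal y-axis using Ī + A·d² with d = x − 4.2:
  plate: d = 0 in → contributes +39.5136 in⁴
  hole 1: d = -1.4 in → contributes −0.247558 in⁴
  hole 2: d = 1.4 in → contributes −0.247558 in⁴
Total I = 39.0185 in⁴.

Iy ≈ 39.02 in⁴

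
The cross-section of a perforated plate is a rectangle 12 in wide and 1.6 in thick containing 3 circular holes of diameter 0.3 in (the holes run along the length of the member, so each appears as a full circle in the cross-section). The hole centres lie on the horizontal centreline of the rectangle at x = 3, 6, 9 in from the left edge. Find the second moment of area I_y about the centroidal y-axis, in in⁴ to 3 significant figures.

Treat the section as a set of non-overlapping primitives; coordinates are from the bounding-box lower-left.
Plate: 12 × 1.6, A = 19.2 in², x = 6 in, Ī = 230.4 in⁴.
Hole 1 (subtracted): ⌀0.3, A = 0.070686 in², x = 3 in, Ī = 0.00039761 in⁴.
Hole 2 (subtracted): ⌀0.3, A = 0.070686 in², x = 6 in, Ī = 0.00039761 in⁴.
Hole 3 (subtracted): ⌀0.3, A = 0.070686 in², x = 9 in, Ī = 0.00039761 in⁴.
By symmetry the centroid is at mid-width, x̄ = 6 in.
Transfer each piece to the centroidal y-axis using Ī + A·d² with d = x − 6:
  plate: d = 0 in → contributes +230.4 in⁴
  hole 1: d = -3 in → contributes −0.63657 in⁴
  hole 2: d = 0 in → contributes −0.00039761 in⁴
  hole 3: d = 3 in → contributes −0.63657 in⁴
Total I = 229.13 in⁴.

I_y ≈ 229 in⁴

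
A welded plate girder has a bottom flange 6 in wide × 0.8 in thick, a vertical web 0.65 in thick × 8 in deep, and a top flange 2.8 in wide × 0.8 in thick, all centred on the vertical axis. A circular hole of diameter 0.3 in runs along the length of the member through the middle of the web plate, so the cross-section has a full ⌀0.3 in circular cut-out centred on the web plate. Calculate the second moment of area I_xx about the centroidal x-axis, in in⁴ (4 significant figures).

I_xx ≈ 154.0 in⁴

Split into non-overlapping primitives; take the origin at the lower-left of the bounding box.
Bottom plate: 6 × 0.8, A = 4.8 in², y = 0.4 in, Ī = 0.256 in⁴.
Web plate: 0.65 × 8, A = 5.2 in², y = 4.8 in, Ī = 27.7333 in⁴.
Top plate: 2.8 × 0.8, A = 2.24 in², y = 9.2 in, Ī = 0.119467 in⁴.
Hole (subtracted): ⌀0.3, A = 0.0706858 in², y = 4.8 in, Ī = 0.000397608 in⁴.
Centroid: ȳ = ΣA·y / ΣA = 3.87439 in.
Transfer each piece to the centroidal x-axis using Ī + A·d² with d = y − 3.87439:
  bottom plate: d = -3.47439 in → contributes +58.1988 in⁴
  web plate: d = 0.925607 in → contributes +32.1884 in⁴
  top plate: d = 5.32561 in → contributes +63.6505 in⁴
  hole: d = 0.925607 in → contributes −0.0609576 in⁴
Total I = 153.977 in⁴.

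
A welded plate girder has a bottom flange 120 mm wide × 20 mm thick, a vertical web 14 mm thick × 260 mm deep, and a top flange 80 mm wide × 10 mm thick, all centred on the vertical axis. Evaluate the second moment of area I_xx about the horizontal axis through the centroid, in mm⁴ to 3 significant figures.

Decompose the section into non-overlapping parts with the origin at the bottom-left of its bounding rectangle.
Bottom plate: 120 × 20, A = 2 400 mm², y = 10 mm, Ī = 80 000 mm⁴.
Web plate: 14 × 260, A = 3 640 mm², y = 150 mm, Ī = 20 505 333 mm⁴.
Top plate: 80 × 10, A = 800 mm², y = 285 mm, Ī = 6666.7 mm⁴.
Centroid: ȳ = ΣA·y / ΣA = 116.67 mm.
Transfer each piece to the horizontal axis through the centroid using Ī + A·d² with d = y − 116.67:
  bottom plate: d = -106.67 mm → contributes +27 386 667 mm⁴
  web plate: d = 33.333 mm → contributes +24 549 778 mm⁴
  top plate: d = 168.33 mm → contributes +22 675 556 mm⁴
Total I = 74 612 000 mm⁴.

I_xx ≈ 7.46 × 10⁷ mm⁴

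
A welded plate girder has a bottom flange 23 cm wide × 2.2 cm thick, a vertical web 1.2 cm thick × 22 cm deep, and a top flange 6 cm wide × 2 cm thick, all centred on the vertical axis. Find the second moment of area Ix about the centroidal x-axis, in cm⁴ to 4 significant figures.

Ix ≈ 7762 cm⁴

Break the section into simple shapes (no overlaps), measuring from the bottom-left corner of the bounding box.
Bottom plate: 23 × 2.2, A = 50.6 cm², y = 1.1 cm, Ī = 20.4087 cm⁴.
Web plate: 1.2 × 22, A = 26.4 cm², y = 13.2 cm, Ī = 1064.8 cm⁴.
Top plate: 6 × 2, A = 12 cm², y = 25.2 cm, Ī = 4 cm⁴.
Centroid: ȳ = ΣA·y / ΣA = 7.93865 cm.
Transfer each piece to the centroidal x-axis using Ī + A·d² with d = y − 7.93865:
  bottom plate: d = -6.83865 cm → contributes +2386.83 cm⁴
  web plate: d = 5.26135 cm → contributes +1795.6 cm⁴
  top plate: d = 17.2613 cm → contributes +3579.45 cm⁴
Total I = 7761.88 cm⁴.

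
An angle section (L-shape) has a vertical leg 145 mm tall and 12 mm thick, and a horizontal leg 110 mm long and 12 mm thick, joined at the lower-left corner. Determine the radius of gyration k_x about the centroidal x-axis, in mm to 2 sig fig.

k_x ≈ 46 mm

Decompose the section into non-overlapping parts with the origin at the bottom-left of its bounding rectangle.
Vertical leg: 12 × 145, A = 1 740 mm², y = 72.5 mm, Ī = 3 048 625 mm⁴.
Horizontal leg (remainder): 98 × 12, A = 1 176 mm², y = 6 mm, Ī = 14 112 mm⁴.
Centroid: ȳ = ΣA·y / ΣA = 45.68 mm.
Transfer each piece to the centroidal x-axis using Ī + A·d² with d = y − 45.68:
  vertical leg: d = 26.82 mm → contributes +4 300 129 mm⁴
  horizontal leg (remainder): d = -39.68 mm → contributes +1 865 827 mm⁴
Total I = 6 165 955 mm⁴.
Radius of gyration: k = √(I/A) = √(6 165 955 / 2 916) = 45.98 mm.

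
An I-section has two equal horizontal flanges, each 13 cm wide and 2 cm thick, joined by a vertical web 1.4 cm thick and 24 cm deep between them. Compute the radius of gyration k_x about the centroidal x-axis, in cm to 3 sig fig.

k_x ≈ 11.0 cm

Decompose the section into non-overlapping parts with the origin at the bottom-left of its bounding rectangle.
Bottom flange: 13 × 2, A = 26 cm², y = 1 cm, Ī = 8.6667 cm⁴.
Web: 1.4 × 24, A = 33.6 cm², y = 14 cm, Ī = 1612.8 cm⁴.
Top flange: 13 × 2, A = 26 cm², y = 27 cm, Ī = 8.6667 cm⁴.
By symmetry the centroid is at mid-height, ȳ = 14 cm.
Transfer each piece to the centroidal x-axis using Ī + A·d² with d = y − 14:
  bottom flange: d = -13 cm → contributes +4402.7 cm⁴
  web: d = 0 cm → contributes +1612.8 cm⁴
  top flange: d = 13 cm → contributes +4402.7 cm⁴
Total I = 10 418 cm⁴.
Radius of gyration: k = √(I/A) = √(10 418 / 85.6) = 11.032 cm.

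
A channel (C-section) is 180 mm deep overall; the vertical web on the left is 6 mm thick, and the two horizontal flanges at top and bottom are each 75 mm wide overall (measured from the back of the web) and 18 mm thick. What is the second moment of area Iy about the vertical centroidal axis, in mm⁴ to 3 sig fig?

Iy ≈ 2.05 × 10⁶ mm⁴

Decompose the section into non-overlapping parts with the origin at the bottom-left of its bounding rectangle.
Web: 6 × 180, A = 1 080 mm², x = 3 mm, Ī = 3 240 mm⁴.
Top flange (beyond web): 69 × 18, A = 1 242 mm², x = 40.5 mm, Ī = 492 764 mm⁴.
Bottom flange (beyond web): 69 × 18, A = 1 242 mm², x = 40.5 mm, Ī = 492 764 mm⁴.
Centroid: x̄ = ΣA·x / ΣA = 29.136 mm.
Transfer each piece to the vertical centroidal axis using Ī + A·d² with d = x − 29.136:
  web: d = -26.136 mm → contributes +740 998 mm⁴
  top flange (beyond web): d = 11.364 mm → contributes +653 146 mm⁴
  bottom flange (beyond web): d = 11.364 mm → contributes +653 146 mm⁴
Total I = 2 047 290 mm⁴.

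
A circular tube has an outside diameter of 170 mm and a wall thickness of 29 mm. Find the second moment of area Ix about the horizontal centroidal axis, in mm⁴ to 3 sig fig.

Treat the section as a set of non-overlapping primitives; coordinates are from the bounding-box lower-left.
Outer circle: ⌀170, A = 22 698 mm², y = 85 mm, Ī = 40 998 275 mm⁴.
Bore (subtracted): ⌀112, A = 9 852 mm², y = 85 mm, Ī = 7 723 995 mm⁴.
By symmetry the centroid is at mid-height, ȳ = 85 mm.
All pieces are centred on the horizontal centroidal axis, so I = ΣĪ (holes subtracted) = 33 274 280 mm⁴.

Ix ≈ 3.33 × 10⁷ mm⁴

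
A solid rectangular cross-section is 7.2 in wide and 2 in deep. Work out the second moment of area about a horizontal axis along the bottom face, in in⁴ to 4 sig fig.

I_base ≈ 19.20 in⁴

The section: 7.2 × 2, A = 14.4 in², y = 1 in, Ī = 4.8 in⁴.
Transfer it to the base of the section using Ī + A·d² with d = y − 0:
  the section: d = 1 in → contributes +19.2 in⁴
Total I = 19.2 in⁴.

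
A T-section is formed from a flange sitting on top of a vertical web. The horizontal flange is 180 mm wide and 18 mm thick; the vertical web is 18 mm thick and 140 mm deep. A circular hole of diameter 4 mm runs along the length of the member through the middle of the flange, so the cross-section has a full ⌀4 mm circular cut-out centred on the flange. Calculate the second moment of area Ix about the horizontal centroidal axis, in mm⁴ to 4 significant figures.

Ix ≈ 1.304 × 10⁷ mm⁴

Decompose the section into non-overlapping parts with the origin at the bottom-left of its bounding rectangle.
Flange: 180 × 18, A = 3 240 mm², y = 149 mm, Ī = 87 480 mm⁴.
Web: 18 × 140, A = 2 520 mm², y = 70 mm, Ī = 4 116 000 mm⁴.
Hole (subtracted): ⌀4, A = 12.5664 mm², y = 149 mm, Ī = 12.5664 mm⁴.
Centroid: ȳ = ΣA·y / ΣA = 114.362 mm.
Transfer each piece to the horizontal centroidal axis using Ī + A·d² with d = y − 114.362:
  flange: d = 34.6381 mm → contributes +3 974 818 mm⁴
  web: d = -44.3619 mm → contributes +9 075 312 mm⁴
  hole: d = 34.6381 mm → contributes −15089.6 mm⁴
Total I = 13 035 041 mm⁴.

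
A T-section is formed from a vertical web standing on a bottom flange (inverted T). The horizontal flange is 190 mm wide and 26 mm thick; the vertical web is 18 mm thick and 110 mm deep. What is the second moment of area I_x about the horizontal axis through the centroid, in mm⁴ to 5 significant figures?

Decompose the section into non-overlapping parts with the origin at the bottom-left of its bounding rectangle.
Flange: 190 × 26, A = 4 940 mm², y = 13 mm, Ī = 278286.7 mm⁴.
Web: 18 × 110, A = 1 980 mm², y = 81 mm, Ī = 1 996 500 mm⁴.
Centroid: ȳ = ΣA·y / ΣA = 32.45665 mm.
Transfer each piece to the horizontal axis through the centroid using Ī + A·d² with d = y − 32.45665:
  flange: d = -19.45665 mm → contributes +2 148 379 mm⁴
  web: d = 48.54335 mm → contributes +6 662 285 mm⁴
Total I = 8 810 664 mm⁴.

I_x ≈ 8.8107 × 10⁶ mm⁴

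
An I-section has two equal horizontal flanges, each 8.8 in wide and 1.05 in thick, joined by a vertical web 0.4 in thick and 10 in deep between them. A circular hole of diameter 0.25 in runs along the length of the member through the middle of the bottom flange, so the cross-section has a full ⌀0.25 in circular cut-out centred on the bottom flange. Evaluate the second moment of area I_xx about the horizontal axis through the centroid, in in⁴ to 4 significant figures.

Break the section into simple shapes (no overlaps), measuring from the bottom-left corner of the bounding box.
Bottom flange: 8.8 × 1.05, A = 9.24 in², y = 0.525 in, Ī = 0.848925 in⁴.
Web: 0.4 × 10, A = 4 in², y = 6.05 in, Ī = 33.3333 in⁴.
Top flange: 8.8 × 1.05, A = 9.24 in², y = 11.575 in, Ī = 0.848925 in⁴.
Hole (subtracted): ⌀0.25, A = 0.0490874 in², y = 0.525 in, Ī = 0.000191748 in⁴.
Centroid: ȳ = ΣA·y / ΣA = 6.06209 in.
Transfer each piece to the horizontal axis through the centroid using Ī + A·d² with d = y − 6.06209:
  bottom flange: d = -5.53709 in → contributes +284.142 in⁴
  web: d = -0.0120908 in → contributes +33.3339 in⁴
  top flange: d = 5.51291 in → contributes +281.673 in⁴
  hole: d = -5.53709 in → contributes −1.50518 in⁴
Total I = 597.643 in⁴.

I_xx ≈ 597.6 in⁴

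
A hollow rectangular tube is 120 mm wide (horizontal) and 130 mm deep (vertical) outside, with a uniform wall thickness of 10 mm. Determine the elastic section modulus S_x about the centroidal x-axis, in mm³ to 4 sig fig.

S_x ≈ 1.674 × 10⁵ mm³

Decompose the section into non-overlapping parts with the origin at the bottom-left of its bounding rectangle.
Outer rectangle: 120 × 130, A = 15 600 mm², y = 65 mm, Ī = 21 970 000 mm⁴.
Inner void (subtracted): 100 × 110, A = 11 000 mm², y = 65 mm, Ī = 11 091 667 mm⁴.
By symmetry the centroid is at mid-height, ȳ = 65 mm.
All pieces are centred on the centroidal x-axis, so I = ΣĪ (holes subtracted) = 10 878 333 mm⁴.
Extreme fibre distance c = 65 mm; S = I/c = 167 359 mm³.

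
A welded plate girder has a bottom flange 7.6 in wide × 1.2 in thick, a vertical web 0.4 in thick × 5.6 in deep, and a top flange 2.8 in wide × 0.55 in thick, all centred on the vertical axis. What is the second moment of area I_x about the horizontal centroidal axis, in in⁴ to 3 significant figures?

Treat the section as a set of non-overlapping primitives; coordinates are from the bounding-box lower-left.
Bottom plate: 7.6 × 1.2, A = 9.12 in², y = 0.6 in, Ī = 1.0944 in⁴.
Web plate: 0.4 × 5.6, A = 2.24 in², y = 4 in, Ī = 5.8539 in⁴.
Top plate: 2.8 × 0.55, A = 1.54 in², y = 7.075 in, Ī = 0.038821 in⁴.
Centroid: ȳ = ΣA·y / ΣA = 1.9634 in.
Transfer each piece to the horizontal centroidal axis using Ī + A·d² with d = y − 1.9634:
  bottom plate: d = -1.3634 in → contributes +18.047 in⁴
  web plate: d = 2.0366 in → contributes +15.145 in⁴
  top plate: d = 5.1116 in → contributes +40.277 in⁴
Total I = 73.469 in⁴.

I_x ≈ 73.5 in⁴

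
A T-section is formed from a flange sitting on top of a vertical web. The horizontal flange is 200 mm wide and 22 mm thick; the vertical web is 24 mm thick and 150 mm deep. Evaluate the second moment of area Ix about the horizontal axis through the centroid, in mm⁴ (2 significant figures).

Ix ≈ 2.2 × 10⁷ mm⁴

Split into non-overlapping primitives; take the origin at the lower-left of the bounding box.
Flange: 200 × 22, A = 4 400 mm², y = 161 mm, Ī = 177 467 mm⁴.
Web: 24 × 150, A = 3 600 mm², y = 75 mm, Ī = 6 750 000 mm⁴.
Centroid: ȳ = ΣA·y / ΣA = 122.3 mm.
Transfer each piece to the horizontal axis through the centroid using Ī + A·d² with d = y − 122.3:
  flange: d = 38.7 mm → contributes +6 767 303 mm⁴
  web: d = -47.3 mm → contributes +14 804 244 mm⁴
Total I = 21 571 547 mm⁴.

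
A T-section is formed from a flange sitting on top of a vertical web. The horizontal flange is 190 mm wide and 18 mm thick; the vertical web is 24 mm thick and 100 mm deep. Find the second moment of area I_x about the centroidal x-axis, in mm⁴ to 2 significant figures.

Treat the section as a set of non-overlapping primitives; coordinates are from the bounding-box lower-left.
Flange: 190 × 18, A = 3 420 mm², y = 109 mm, Ī = 92 340 mm⁴.
Web: 24 × 100, A = 2 400 mm², y = 50 mm, Ī = 2 000 000 mm⁴.
Centroid: ȳ = ΣA·y / ΣA = 84.67 mm.
Transfer each piece to the centroidal x-axis using Ī + A·d² with d = y − 84.67:
  flange: d = 24.33 mm → contributes +2 116 788 mm⁴
  web: d = -34.67 mm → contributes +4 884 839 mm⁴
Total I = 7 001 627 mm⁴.

I_x ≈ 7.0 × 10⁶ mm⁴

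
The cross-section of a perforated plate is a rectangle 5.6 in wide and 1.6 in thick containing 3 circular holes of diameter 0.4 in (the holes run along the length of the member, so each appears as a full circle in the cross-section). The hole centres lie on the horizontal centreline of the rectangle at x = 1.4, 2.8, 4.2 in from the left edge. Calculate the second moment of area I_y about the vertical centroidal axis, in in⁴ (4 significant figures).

I_y ≈ 22.92 in⁴

Decompose the section into non-overlapping parts with the origin at the bottom-left of its bounding rectangle.
Plate: 5.6 × 1.6, A = 8.96 in², x = 2.8 in, Ī = 23.4155 in⁴.
Hole 1 (subtracted): ⌀0.4, A = 0.125664 in², x = 1.4 in, Ī = 0.00125664 in⁴.
Hole 2 (subtracted): ⌀0.4, A = 0.125664 in², x = 2.8 in, Ī = 0.00125664 in⁴.
Hole 3 (subtracted): ⌀0.4, A = 0.125664 in², x = 4.2 in, Ī = 0.00125664 in⁴.
By symmetry the centroid is at mid-width, x̄ = 2.8 in.
Transfer each piece to the vertical centroidal axis using Ī + A·d² with d = x − 2.8:
  plate: d = 0 in → contributes +23.4155 in⁴
  hole 1: d = -1.4 in → contributes −0.247558 in⁴
  hole 2: d = 0 in → contributes −0.00125664 in⁴
  hole 3: d = 1.4 in → contributes −0.247558 in⁴
Total I = 22.9191 in⁴.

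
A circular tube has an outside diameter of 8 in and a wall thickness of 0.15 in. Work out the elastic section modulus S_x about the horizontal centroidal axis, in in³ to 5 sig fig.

S_x ≈ 7.1262 in³

Treat the section as a set of non-overlapping primitives; coordinates are from the bounding-box lower-left.
Outer circle: ⌀8, A = 50.26548 in², y = 4 in, Ī = 201.0619 in⁴.
Bore (subtracted): ⌀7.7, A = 46.56626 in², y = 4 in, Ī = 172.5571 in⁴.
By symmetry the centroid is at mid-height, ȳ = 4 in.
All pieces are centred on the horizontal centroidal axis, so I = ΣĪ (holes subtracted) = 28.50484 in⁴.
Extreme fibre distance c = 4 in; S = I/c = 7.126211 in³.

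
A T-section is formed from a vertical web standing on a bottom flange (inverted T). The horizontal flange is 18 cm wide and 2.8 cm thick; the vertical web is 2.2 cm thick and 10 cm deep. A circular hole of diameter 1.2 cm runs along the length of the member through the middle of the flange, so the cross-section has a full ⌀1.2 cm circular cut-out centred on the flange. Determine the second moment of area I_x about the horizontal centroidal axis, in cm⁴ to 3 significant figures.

I_x ≈ 839 cm⁴

Split into non-overlapping primitives; take the origin at the lower-left of the bounding box.
Flange: 18 × 2.8, A = 50.4 cm², y = 1.4 cm, Ī = 32.928 cm⁴.
Web: 2.2 × 10, A = 22 cm², y = 7.8 cm, Ī = 183.33 cm⁴.
Hole (subtracted): ⌀1.2, A = 1.131 cm², y = 1.4 cm, Ī = 0.10179 cm⁴.
Centroid: ȳ = ΣA·y / ΣA = 3.3756 cm.
Transfer each piece to the horizontal centroidal axis using Ī + A·d² with d = y − 3.3756:
  flange: d = -1.9756 cm → contributes +229.64 cm⁴
  web: d = 4.4244 cm → contributes +613.99 cm⁴
  hole: d = -1.9756 cm → contributes −4.516 cm⁴
Total I = 839.11 cm⁴.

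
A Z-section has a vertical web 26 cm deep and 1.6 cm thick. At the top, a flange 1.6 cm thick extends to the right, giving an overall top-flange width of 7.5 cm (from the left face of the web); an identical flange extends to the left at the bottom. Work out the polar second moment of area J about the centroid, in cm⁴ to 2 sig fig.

Treat the section as a set of non-overlapping primitives; coordinates are from the bounding-box lower-left.
Web: 1.6 × 26, A = 41.6 cm², y = 13 cm, Ī = 2 343 cm⁴.
Top flange (beyond web): 5.9 × 1.6, A = 9.44 cm², y = 25.2 cm, Ī = 2.014 cm⁴.
Bottom flange (beyond web): 5.9 × 1.6, A = 9.44 cm², y = 0.8 cm, Ī = 2.014 cm⁴.
Centroid: ȳ = ΣA·y / ΣA = 13 cm.
Transfer each piece to the centroidal x-axis using Ī + A·d² with d = y − 13:
  web: d = 0 cm → contributes +2 343 cm⁴
  top flange (beyond web): d = 12.2 cm → contributes +1 407 cm⁴
  bottom flange (beyond web): d = -12.2 cm → contributes +1 407 cm⁴
Total I = 5 158 cm⁴.
For the y-axis: x̄ = 6.7 cm.
Repeating about the centroidal y-axis gives I_y = 329.1 cm⁴.
Polar second moment: J = I_x + I_y = 5 487 cm⁴.

J ≈ 5500 cm⁴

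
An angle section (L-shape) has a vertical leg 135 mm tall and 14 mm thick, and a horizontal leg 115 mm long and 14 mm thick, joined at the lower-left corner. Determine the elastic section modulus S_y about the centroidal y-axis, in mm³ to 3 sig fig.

Break the section into simple shapes (no overlaps), measuring from the bottom-left corner of the bounding box.
Vertical leg: 14 × 135, A = 1 890 mm², x = 7 mm, Ī = 30 870 mm⁴.
Horizontal leg (remainder): 101 × 14, A = 1 414 mm², x = 64.5 mm, Ī = 1 202 018 mm⁴.
Centroid: x̄ = ΣA·x / ΣA = 31.608 mm.
Transfer each piece to the centroidal y-axis using Ī + A·d² with d = x − 31.608:
  vertical leg: d = -24.608 mm → contributes +1 175 371 mm⁴
  horizontal leg (remainder): d = 32.892 mm → contributes +2 731 797 mm⁴
Total I = 3 907 168 mm⁴.
Extreme fibre distance c = 83.392 mm; S = I/c = 46 853 mm³.

S_y ≈ 4.69 × 10⁴ mm³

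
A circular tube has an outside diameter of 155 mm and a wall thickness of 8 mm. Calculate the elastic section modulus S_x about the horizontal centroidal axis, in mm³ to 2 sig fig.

S_x ≈ 1.3 × 10⁵ mm³

Split into non-overlapping primitives; take the origin at the lower-left of the bounding box.
Outer circle: ⌀155, A = 18 869 mm², y = 77.5 mm, Ī = 28 333 269 mm⁴.
Bore (subtracted): ⌀139, A = 15 175 mm², y = 77.5 mm, Ī = 18 324 372 mm⁴.
By symmetry the centroid is at mid-height, ȳ = 77.5 mm.
All pieces are centred on the horizontal centroidal axis, so I = ΣĪ (holes subtracted) = 10 008 897 mm⁴.
Extreme fibre distance c = 77.5 mm; S = I/c = 129 147 mm³.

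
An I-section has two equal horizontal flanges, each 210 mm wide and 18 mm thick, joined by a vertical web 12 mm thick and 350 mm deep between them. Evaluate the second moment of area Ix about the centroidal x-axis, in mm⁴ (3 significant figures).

Ix ≈ 2.99 × 10⁸ mm⁴

Decompose the section into non-overlapping parts with the origin at the bottom-left of its bounding rectangle.
Bottom flange: 210 × 18, A = 3 780 mm², y = 9 mm, Ī = 102 060 mm⁴.
Web: 12 × 350, A = 4 200 mm², y = 193 mm, Ī = 42 875 000 mm⁴.
Top flange: 210 × 18, A = 3 780 mm², y = 377 mm, Ī = 102 060 mm⁴.
By symmetry the centroid is at mid-height, ȳ = 193 mm.
Transfer each piece to the centroidal x-axis using Ī + A·d² with d = y − 193:
  bottom flange: d = -184 mm → contributes +128 077 740 mm⁴
  web: d = 0 mm → contributes +42 875 000 mm⁴
  top flange: d = 184 mm → contributes +128 077 740 mm⁴
Total I = 299 030 480 mm⁴.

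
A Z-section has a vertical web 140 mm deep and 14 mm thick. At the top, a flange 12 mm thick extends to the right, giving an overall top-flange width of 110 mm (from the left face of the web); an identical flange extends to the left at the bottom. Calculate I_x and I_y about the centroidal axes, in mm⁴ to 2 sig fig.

I_x ≈ 1.3 × 10⁷ mm⁴, I_y ≈ 8.8 × 10⁶ mm⁴

Decompose the section into non-overlapping parts with the origin at the bottom-left of its bounding rectangle.
Web: 14 × 140, A = 1 960 mm², y = 70 mm, Ī = 3 201 333 mm⁴.
Top flange (beyond web): 96 × 12, A = 1 152 mm², y = 134 mm, Ī = 13 824 mm⁴.
Bottom flange (beyond web): 96 × 12, A = 1 152 mm², y = 6 mm, Ī = 13 824 mm⁴.
Centroid: ȳ = ΣA·y / ΣA = 70 mm.
Transfer each piece to the centroidal x-axis using Ī + A·d² with d = y − 70:
  web: d = 0 mm → contributes +3 201 333 mm⁴
  top flange (beyond web): d = 64 mm → contributes +4 732 416 mm⁴
  bottom flange (beyond web): d = -64 mm → contributes +4 732 416 mm⁴
Total I = 12 666 165 mm⁴.
For the y-axis: x̄ = 103 mm.
Repeating about the centroidal y-axis gives I_y = 8 771 085 mm⁴.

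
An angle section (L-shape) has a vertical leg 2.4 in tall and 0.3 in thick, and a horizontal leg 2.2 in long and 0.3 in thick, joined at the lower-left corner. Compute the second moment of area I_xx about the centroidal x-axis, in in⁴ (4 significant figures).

I_xx ≈ 0.7006 in⁴

Break the section into simple shapes (no overlaps), measuring from the bottom-left corner of the bounding box.
Vertical leg: 0.3 × 2.4, A = 0.72 in², y = 1.2 in, Ī = 0.3456 in⁴.
Horizontal leg (remainder): 1.9 × 0.3, A = 0.57 in², y = 0.15 in, Ī = 0.004275 in⁴.
Centroid: ȳ = ΣA·y / ΣA = 0.736047 in.
Transfer each piece to the centroidal x-axis using Ī + A·d² with d = y − 0.736047:
  vertical leg: d = 0.463953 in → contributes +0.500582 in⁴
  horizontal leg (remainder): d = -0.586047 in → contributes +0.200042 in⁴
Total I = 0.700624 in⁴.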